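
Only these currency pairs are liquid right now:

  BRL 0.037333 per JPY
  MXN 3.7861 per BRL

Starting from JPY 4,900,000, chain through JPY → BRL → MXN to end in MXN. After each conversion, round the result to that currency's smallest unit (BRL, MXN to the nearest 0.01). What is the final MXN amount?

MXN 692,597.71

JPY 4,900,000 × 0.037333 = BRL 182,931.70
BRL 182,931.70 × 3.7861 = MXN 692,597.71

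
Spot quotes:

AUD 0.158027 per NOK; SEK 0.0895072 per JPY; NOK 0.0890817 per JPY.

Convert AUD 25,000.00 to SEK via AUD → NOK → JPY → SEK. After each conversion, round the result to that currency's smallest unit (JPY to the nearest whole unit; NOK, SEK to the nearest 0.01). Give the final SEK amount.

SEK 158,956.46

AUD 25,000.00 ÷ 0.158027 = NOK 158,200.81
NOK 158,200.81 ÷ 0.0890817 = JPY 1,775,907
JPY 1,775,907 × 0.0895072 = SEK 158,956.46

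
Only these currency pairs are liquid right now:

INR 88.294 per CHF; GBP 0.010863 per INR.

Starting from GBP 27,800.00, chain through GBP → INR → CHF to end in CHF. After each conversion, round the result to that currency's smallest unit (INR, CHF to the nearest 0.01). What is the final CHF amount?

CHF 28,984.37

GBP 27,800.00 ÷ 0.010863 = INR 2,559,145.72
INR 2,559,145.72 ÷ 88.294 = CHF 28,984.37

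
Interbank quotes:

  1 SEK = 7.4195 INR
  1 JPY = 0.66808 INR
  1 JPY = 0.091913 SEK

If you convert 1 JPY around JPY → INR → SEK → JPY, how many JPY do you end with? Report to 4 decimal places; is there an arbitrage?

0.9797 (arbitrage exists)

Around JPY → INR → SEK → JPY: 1 × 0.66808 ÷ 7.4195 ÷ 0.091913 = 0.979663
Product < 1; profitable direction is JPY → SEK → INR → JPY.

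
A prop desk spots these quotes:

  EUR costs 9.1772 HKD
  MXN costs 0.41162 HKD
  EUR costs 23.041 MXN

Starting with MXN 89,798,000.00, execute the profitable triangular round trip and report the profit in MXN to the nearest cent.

Profitable loop is MXN → HKD → EUR → MXN:
MXN 89,798,000.00 × 0.41162 = HKD 36,962,652.76
HKD 36,962,652.76 ÷ 9.1772 = EUR 4,027,661.24
EUR 4,027,661.24 × 23.041 = MXN 92,801,342.70
Profit = MXN 92,801,342.70 − MXN 89,798,000.00

Profit: MXN 3,003,342.70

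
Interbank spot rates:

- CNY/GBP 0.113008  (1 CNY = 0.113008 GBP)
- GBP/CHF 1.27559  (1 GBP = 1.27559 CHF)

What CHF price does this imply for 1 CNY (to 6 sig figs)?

CNY/CHF = 0.144152

1 CNY × 0.113008 = 0.113008 GBP
0.113008 GBP × 1.27559 = 0.144152 CHF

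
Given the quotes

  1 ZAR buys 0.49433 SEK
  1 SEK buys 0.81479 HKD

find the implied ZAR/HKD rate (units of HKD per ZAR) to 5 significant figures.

1 ZAR × 0.49433 = 0.49433 SEK
0.49433 SEK × 0.81479 = 0.402775 HKD

ZAR/HKD = 0.40278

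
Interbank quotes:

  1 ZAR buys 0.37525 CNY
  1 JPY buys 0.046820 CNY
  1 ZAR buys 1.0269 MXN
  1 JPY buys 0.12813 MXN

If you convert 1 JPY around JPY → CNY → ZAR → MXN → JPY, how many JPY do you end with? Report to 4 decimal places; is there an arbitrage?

1.0000 (no arbitrage)

Around JPY → CNY → ZAR → MXN → JPY: 1 × 0.046820 ÷ 0.37525 × 1.0269 ÷ 0.12813 = 0.999972
Product ≈ 1 (deviation 0.003%, within rounding noise).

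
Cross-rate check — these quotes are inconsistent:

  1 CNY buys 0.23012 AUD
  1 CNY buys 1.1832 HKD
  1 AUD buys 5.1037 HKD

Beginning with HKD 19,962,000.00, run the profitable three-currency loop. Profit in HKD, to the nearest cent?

Profitable loop is HKD → AUD → CNY → HKD:
HKD 19,962,000.00 ÷ 5.1037 = AUD 3,911,280.05
AUD 3,911,280.05 ÷ 0.23012 = CNY 16,996,697.60
CNY 16,996,697.60 × 1.1832 = HKD 20,110,492.60
Profit = HKD 20,110,492.60 − HKD 19,962,000.00

Profit: HKD 148,492.60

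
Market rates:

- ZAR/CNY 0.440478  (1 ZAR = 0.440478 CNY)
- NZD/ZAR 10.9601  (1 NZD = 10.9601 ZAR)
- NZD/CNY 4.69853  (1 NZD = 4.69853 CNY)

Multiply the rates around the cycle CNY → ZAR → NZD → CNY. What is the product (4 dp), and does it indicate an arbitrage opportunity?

Around CNY → ZAR → NZD → CNY: 1 ÷ 0.440478 ÷ 10.9601 × 4.69853 = 0.973247
Product < 1; profitable direction is CNY → NZD → ZAR → CNY.

0.9732 (arbitrage exists)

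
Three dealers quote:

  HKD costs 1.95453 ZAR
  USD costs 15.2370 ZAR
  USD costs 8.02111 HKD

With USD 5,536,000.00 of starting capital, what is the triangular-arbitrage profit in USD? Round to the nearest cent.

Profitable loop is USD → HKD → ZAR → USD:
USD 5,536,000.00 × 8.02111 = HKD 44,404,864.96
HKD 44,404,864.96 × 1.95453 = ZAR 86,790,640.71
ZAR 86,790,640.71 ÷ 15.2370 = USD 5,696,045.20
Profit = USD 5,696,045.20 − USD 5,536,000.00

Profit: USD 160,045.20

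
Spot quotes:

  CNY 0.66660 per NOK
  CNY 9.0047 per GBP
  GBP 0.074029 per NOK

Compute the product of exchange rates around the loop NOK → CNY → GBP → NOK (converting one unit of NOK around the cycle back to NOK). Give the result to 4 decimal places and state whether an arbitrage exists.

Around NOK → CNY → GBP → NOK: 1 × 0.66660 ÷ 9.0047 ÷ 0.074029 = 0.999987
Product ≈ 1 (deviation 0.001%, within rounding noise).

1.0000 (no arbitrage)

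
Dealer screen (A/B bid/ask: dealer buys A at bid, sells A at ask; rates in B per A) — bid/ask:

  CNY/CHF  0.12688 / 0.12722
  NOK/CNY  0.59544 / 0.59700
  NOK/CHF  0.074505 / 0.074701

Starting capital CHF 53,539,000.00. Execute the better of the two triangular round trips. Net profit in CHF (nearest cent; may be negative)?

Best loop CHF → NOK → CNY → CHF:
CHF 53,539,000.00 ÷ 0.074701 (buy NOK at ask) = NOK 716,710,619.67
NOK 716,710,619.67 × 0.59544 (sell NOK at bid) = CNY 426,758,171.38
CNY 426,758,171.38 × 0.12688 (sell CNY at bid) = CHF 54,147,076.78

Net profit: CHF 608,076.78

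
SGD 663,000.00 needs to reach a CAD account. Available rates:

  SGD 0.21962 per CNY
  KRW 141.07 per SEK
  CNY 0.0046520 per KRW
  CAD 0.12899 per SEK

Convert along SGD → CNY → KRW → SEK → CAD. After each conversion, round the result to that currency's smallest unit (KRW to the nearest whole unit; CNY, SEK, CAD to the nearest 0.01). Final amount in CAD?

CAD 593,366.89

SGD 663,000.00 ÷ 0.21962 = CNY 3,018,850.74
CNY 3,018,850.74 ÷ 0.0046520 = KRW 648,936,101
KRW 648,936,101 ÷ 141.07 = SEK 4,600,099.96
SEK 4,600,099.96 × 0.12899 = CAD 593,366.89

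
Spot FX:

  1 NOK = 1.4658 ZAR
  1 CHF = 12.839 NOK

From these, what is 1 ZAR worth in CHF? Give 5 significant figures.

ZAR/CHF = 0.053137

1 ZAR ÷ 1.4658 = 0.682221 NOK
0.682221 NOK ÷ 12.839 = 0.0531366 CHF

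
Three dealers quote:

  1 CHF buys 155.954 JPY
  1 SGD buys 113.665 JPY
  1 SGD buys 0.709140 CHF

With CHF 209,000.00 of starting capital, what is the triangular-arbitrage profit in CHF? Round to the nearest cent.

Profit: CHF 5,805.08

Profitable loop is CHF → SGD → JPY → CHF:
CHF 209,000.00 ÷ 0.709140 = SGD 294,723.19
SGD 294,723.19 × 113.665 = JPY 33,499,711
JPY 33,499,711 ÷ 155.954 = CHF 214,805.08
Profit = CHF 214,805.08 − CHF 209,000.00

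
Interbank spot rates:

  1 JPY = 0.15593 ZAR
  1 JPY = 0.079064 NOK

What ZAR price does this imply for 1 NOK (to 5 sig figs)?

1 NOK ÷ 0.079064 = 12.648 JPY
12.648 JPY × 0.15593 = 1.9722 ZAR

NOK/ZAR = 1.9722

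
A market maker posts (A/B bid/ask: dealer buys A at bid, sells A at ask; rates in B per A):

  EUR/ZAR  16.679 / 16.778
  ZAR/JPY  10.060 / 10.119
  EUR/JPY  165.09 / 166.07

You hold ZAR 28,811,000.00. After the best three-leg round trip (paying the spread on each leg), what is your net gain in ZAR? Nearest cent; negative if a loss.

Best loop ZAR → JPY → EUR → ZAR:
ZAR 28,811,000.00 × 10.060 (sell ZAR at bid) = JPY 289,838,660
JPY 289,838,660 ÷ 166.07 (buy EUR at ask) = EUR 1,745,280.06
EUR 1,745,280.06 × 16.679 (sell EUR at bid) = ZAR 29,109,526.16

Net profit: ZAR 298,526.16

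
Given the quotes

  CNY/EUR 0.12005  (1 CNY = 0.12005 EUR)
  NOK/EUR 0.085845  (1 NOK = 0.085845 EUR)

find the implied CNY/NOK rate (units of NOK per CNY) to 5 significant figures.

1 CNY × 0.12005 = 0.12005 EUR
0.12005 EUR ÷ 0.085845 = 1.39845 NOK

CNY/NOK = 1.3985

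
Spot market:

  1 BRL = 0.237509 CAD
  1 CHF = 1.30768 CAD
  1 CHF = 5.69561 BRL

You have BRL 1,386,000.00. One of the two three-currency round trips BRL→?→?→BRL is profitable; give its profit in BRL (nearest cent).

Profit: BRL 47,778.50

Profitable loop is BRL → CAD → CHF → BRL:
BRL 1,386,000.00 × 0.237509 = CAD 329,187.47
CAD 329,187.47 ÷ 1.30768 = CHF 251,733.97
CHF 251,733.97 × 5.69561 = BRL 1,433,778.50
Profit = BRL 1,433,778.50 − BRL 1,386,000.00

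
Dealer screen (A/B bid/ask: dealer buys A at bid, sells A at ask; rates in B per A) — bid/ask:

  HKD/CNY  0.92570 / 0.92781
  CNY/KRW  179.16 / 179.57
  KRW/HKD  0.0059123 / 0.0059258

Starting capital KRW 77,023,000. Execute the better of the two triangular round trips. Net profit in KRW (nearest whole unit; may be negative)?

Best loop KRW → CNY → HKD → KRW:
KRW 77,023,000 ÷ 179.57 (buy CNY at ask) = CNY 428,930.22
CNY 428,930.22 ÷ 0.92781 (buy HKD at ask) = HKD 462,303.94
HKD 462,303.94 ÷ 0.0059258 (buy KRW at ask) = KRW 78,015,448

Net profit: KRW 992,448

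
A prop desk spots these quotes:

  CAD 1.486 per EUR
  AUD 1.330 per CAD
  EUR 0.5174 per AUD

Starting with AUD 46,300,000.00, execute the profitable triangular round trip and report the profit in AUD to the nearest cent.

Profitable loop is AUD → EUR → CAD → AUD:
AUD 46,300,000.00 × 0.5174 = EUR 23,955,620.00
EUR 23,955,620.00 × 1.486 = CAD 35,598,051.32
CAD 35,598,051.32 × 1.330 = AUD 47,345,408.26
Profit = AUD 47,345,408.26 − AUD 46,300,000.00

Profit: AUD 1,045,408.26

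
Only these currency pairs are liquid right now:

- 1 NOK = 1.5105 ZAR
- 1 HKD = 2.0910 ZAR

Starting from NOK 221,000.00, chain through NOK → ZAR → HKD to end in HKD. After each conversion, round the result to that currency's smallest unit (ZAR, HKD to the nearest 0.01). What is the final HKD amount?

NOK 221,000.00 × 1.5105 = ZAR 333,820.50
ZAR 333,820.50 ÷ 2.0910 = HKD 159,646.34

HKD 159,646.34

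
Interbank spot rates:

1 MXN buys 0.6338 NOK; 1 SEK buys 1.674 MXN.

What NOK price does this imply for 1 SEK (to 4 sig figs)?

SEK/NOK = 1.061

1 SEK × 1.674 = 1.674 MXN
1.674 MXN × 0.6338 = 1.06098 NOK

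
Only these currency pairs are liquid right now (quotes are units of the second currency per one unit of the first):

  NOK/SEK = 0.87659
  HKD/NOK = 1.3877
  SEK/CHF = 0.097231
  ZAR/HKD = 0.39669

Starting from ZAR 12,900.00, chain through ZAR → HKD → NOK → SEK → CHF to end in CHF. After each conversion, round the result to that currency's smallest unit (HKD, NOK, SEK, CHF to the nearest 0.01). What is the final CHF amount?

CHF 605.25

ZAR 12,900.00 × 0.39669 = HKD 5,117.30
HKD 5,117.30 × 1.3877 = NOK 7,101.28
NOK 7,101.28 × 0.87659 = SEK 6,224.91
SEK 6,224.91 × 0.097231 = CHF 605.25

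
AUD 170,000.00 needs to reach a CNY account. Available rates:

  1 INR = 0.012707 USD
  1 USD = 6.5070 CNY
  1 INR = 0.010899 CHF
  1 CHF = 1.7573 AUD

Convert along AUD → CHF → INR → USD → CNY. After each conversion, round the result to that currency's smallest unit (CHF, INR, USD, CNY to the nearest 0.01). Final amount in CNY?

AUD 170,000.00 ÷ 1.7573 = CHF 96,739.32
CHF 96,739.32 ÷ 0.010899 = INR 8,875,981.28
INR 8,875,981.28 × 0.012707 = USD 112,787.09
USD 112,787.09 × 6.5070 = CNY 733,905.59

CNY 733,905.59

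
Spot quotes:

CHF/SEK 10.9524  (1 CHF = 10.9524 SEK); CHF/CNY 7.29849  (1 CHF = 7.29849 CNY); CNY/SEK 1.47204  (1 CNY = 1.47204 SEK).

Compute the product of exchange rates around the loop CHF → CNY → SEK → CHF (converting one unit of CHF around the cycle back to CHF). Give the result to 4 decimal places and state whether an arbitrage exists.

0.9809 (arbitrage exists)

Around CHF → CNY → SEK → CHF: 1 × 7.29849 × 1.47204 ÷ 10.9524 = 0.980942
Product < 1; profitable direction is CHF → SEK → CNY → CHF.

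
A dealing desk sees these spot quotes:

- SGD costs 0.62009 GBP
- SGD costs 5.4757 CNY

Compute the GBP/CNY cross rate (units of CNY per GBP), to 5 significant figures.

1 GBP ÷ 0.62009 = 1.61267 SGD
1.61267 SGD × 5.4757 = 8.83049 CNY

GBP/CNY = 8.8305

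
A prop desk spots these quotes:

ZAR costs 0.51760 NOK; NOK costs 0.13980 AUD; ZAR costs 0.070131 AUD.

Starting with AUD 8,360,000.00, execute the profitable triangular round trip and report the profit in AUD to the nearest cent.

Profit: AUD 265,766.25

Profitable loop is AUD → ZAR → NOK → AUD:
AUD 8,360,000.00 ÷ 0.070131 = ZAR 119,205,486.87
ZAR 119,205,486.87 × 0.51760 = NOK 61,700,760.01
NOK 61,700,760.01 × 0.13980 = AUD 8,625,766.25
Profit = AUD 8,625,766.25 − AUD 8,360,000.00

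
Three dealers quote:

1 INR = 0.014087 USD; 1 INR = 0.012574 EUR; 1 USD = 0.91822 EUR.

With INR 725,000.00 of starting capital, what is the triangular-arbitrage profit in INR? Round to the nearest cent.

Profit: INR 20,812.77

Profitable loop is INR → USD → EUR → INR:
INR 725,000.00 × 0.014087 = USD 10,213.08
USD 10,213.08 × 0.91822 = EUR 9,377.85
EUR 9,377.85 ÷ 0.012574 = INR 745,812.77
Profit = INR 745,812.77 − INR 725,000.00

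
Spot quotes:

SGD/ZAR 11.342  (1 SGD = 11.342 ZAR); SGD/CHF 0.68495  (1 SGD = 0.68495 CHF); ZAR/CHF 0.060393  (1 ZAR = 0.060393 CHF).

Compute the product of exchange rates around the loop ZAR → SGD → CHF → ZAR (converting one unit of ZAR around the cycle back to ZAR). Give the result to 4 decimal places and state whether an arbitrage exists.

1.0000 (no arbitrage)

Around ZAR → SGD → CHF → ZAR: 1 ÷ 11.342 × 0.68495 ÷ 0.060393 = 0.999960
Product ≈ 1 (deviation 0.004%, within rounding noise).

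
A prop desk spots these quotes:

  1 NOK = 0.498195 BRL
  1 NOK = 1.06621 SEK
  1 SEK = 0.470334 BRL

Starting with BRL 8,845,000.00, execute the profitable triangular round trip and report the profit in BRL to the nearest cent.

Profitable loop is BRL → NOK → SEK → BRL:
BRL 8,845,000.00 ÷ 0.498195 = NOK 17,754,092.27
NOK 17,754,092.27 × 1.06621 = SEK 18,929,590.72
SEK 18,929,590.72 × 0.470334 = BRL 8,903,230.12
Profit = BRL 8,903,230.12 − BRL 8,845,000.00

Profit: BRL 58,230.12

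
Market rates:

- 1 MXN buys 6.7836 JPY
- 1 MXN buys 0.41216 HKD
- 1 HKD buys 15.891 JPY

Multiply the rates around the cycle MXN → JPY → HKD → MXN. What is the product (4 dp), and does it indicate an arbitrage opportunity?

1.0357 (arbitrage exists)

Around MXN → JPY → HKD → MXN: 1 × 6.7836 ÷ 15.891 ÷ 0.41216 = 1.035722
Product > 1; profitable direction is MXN → JPY → HKD → MXN.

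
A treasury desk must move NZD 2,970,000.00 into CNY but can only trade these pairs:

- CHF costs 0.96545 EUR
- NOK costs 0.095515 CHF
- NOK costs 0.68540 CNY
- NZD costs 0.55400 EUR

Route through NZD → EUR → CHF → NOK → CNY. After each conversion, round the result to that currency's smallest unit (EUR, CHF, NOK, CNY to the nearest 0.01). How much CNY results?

CNY 12,229,506.92

NZD 2,970,000.00 × 0.55400 = EUR 1,645,380.00
EUR 1,645,380.00 ÷ 0.96545 = CHF 1,704,262.26
CHF 1,704,262.26 ÷ 0.095515 = NOK 17,842,875.57
NOK 17,842,875.57 × 0.68540 = CNY 12,229,506.92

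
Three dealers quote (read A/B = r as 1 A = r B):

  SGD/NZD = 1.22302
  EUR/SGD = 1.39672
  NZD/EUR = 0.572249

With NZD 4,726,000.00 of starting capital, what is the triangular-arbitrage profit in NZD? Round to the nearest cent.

Profit: NZD 108,658.07

Profitable loop is NZD → SGD → EUR → NZD:
NZD 4,726,000.00 ÷ 1.22302 = SGD 3,864,205.00
SGD 3,864,205.00 ÷ 1.39672 = EUR 2,766,628.24
EUR 2,766,628.24 ÷ 0.572249 = NZD 4,834,658.07
Profit = NZD 4,834,658.07 − NZD 4,726,000.00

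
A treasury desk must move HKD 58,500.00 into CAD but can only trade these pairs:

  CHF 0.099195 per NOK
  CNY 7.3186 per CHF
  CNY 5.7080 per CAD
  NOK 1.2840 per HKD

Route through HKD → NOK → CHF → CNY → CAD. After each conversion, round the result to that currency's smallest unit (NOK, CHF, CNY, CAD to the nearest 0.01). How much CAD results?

CAD 9,553.33

HKD 58,500.00 × 1.2840 = NOK 75,114.00
NOK 75,114.00 × 0.099195 = CHF 7,450.93
CHF 7,450.93 × 7.3186 = CNY 54,530.38
CNY 54,530.38 ÷ 5.7080 = CAD 9,553.33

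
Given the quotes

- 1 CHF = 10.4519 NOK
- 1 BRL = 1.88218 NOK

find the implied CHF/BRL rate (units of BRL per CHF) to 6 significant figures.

1 CHF × 10.4519 = 10.4519 NOK
10.4519 NOK ÷ 1.88218 = 5.55308 BRL

CHF/BRL = 5.55308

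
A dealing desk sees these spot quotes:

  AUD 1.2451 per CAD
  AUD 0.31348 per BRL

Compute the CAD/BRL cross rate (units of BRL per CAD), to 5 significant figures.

1 CAD × 1.2451 = 1.2451 AUD
1.2451 AUD ÷ 0.31348 = 3.97186 BRL

CAD/BRL = 3.9719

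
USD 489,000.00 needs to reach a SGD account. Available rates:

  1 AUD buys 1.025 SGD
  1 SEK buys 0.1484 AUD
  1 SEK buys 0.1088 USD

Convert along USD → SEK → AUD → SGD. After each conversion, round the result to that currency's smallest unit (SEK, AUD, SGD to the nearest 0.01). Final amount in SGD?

SGD 683,656.16

USD 489,000.00 ÷ 0.1088 = SEK 4,494,485.29
SEK 4,494,485.29 × 0.1484 = AUD 666,981.62
AUD 666,981.62 × 1.025 = SGD 683,656.16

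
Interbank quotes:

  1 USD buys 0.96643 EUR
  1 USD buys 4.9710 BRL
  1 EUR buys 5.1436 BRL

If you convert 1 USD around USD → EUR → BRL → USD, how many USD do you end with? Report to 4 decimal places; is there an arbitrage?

1.0000 (no arbitrage)

Around USD → EUR → BRL → USD: 1 × 0.96643 × 5.1436 ÷ 4.9710 = 0.999986
Product ≈ 1 (deviation 0.001%, within rounding noise).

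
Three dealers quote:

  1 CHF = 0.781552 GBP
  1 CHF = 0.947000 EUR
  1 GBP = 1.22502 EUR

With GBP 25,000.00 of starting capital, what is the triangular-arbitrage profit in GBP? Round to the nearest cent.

Profit: GBP 275.00

Profitable loop is GBP → EUR → CHF → GBP:
GBP 25,000.00 × 1.22502 = EUR 30,625.50
EUR 30,625.50 ÷ 0.947000 = CHF 32,339.49
CHF 32,339.49 × 0.781552 = GBP 25,275.00
Profit = GBP 25,275.00 − GBP 25,000.00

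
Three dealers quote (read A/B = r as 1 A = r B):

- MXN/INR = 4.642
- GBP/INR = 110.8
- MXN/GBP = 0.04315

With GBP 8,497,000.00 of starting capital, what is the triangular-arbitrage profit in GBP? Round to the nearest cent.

Profitable loop is GBP → INR → MXN → GBP:
GBP 8,497,000.00 × 110.8 = INR 941,467,600.00
INR 941,467,600.00 ÷ 4.642 = MXN 202,815,079.71
MXN 202,815,079.71 × 0.04315 = GBP 8,751,470.69
Profit = GBP 8,751,470.69 − GBP 8,497,000.00

Profit: GBP 254,470.69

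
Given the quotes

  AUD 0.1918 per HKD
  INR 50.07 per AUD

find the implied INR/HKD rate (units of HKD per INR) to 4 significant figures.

INR/HKD = 0.1041

1 INR ÷ 50.07 = 0.019972 AUD
0.019972 AUD ÷ 0.1918 = 0.10413 HKD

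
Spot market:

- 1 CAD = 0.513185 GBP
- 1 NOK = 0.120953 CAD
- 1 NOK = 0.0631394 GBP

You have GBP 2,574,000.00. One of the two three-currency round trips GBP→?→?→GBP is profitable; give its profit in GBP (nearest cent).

Profit: GBP 44,293.90

Profitable loop is GBP → CAD → NOK → GBP:
GBP 2,574,000.00 ÷ 0.513185 = CAD 5,015,735.07
CAD 5,015,735.07 ÷ 0.120953 = NOK 41,468,463.50
NOK 41,468,463.50 × 0.0631394 = GBP 2,618,293.90
Profit = GBP 2,618,293.90 − GBP 2,574,000.00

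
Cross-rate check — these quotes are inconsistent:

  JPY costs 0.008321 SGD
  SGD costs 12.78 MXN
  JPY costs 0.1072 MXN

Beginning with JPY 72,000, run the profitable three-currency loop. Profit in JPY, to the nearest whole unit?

Profit: JPY 581

Profitable loop is JPY → MXN → SGD → JPY:
JPY 72,000 × 0.1072 = MXN 7,718.40
MXN 7,718.40 ÷ 12.78 = SGD 603.94
SGD 603.94 ÷ 0.008321 = JPY 72,581
Profit = JPY 72,581 − JPY 72,000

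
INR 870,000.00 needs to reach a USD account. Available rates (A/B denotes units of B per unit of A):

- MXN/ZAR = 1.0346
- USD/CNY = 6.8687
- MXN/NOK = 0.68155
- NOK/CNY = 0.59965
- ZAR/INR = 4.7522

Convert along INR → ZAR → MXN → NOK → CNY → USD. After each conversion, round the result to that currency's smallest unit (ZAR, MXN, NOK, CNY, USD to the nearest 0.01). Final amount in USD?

USD 10,528.66

INR 870,000.00 ÷ 4.7522 = ZAR 183,073.10
ZAR 183,073.10 ÷ 1.0346 = MXN 176,950.61
MXN 176,950.61 × 0.68155 = NOK 120,600.69
NOK 120,600.69 × 0.59965 = CNY 72,318.20
CNY 72,318.20 ÷ 6.8687 = USD 10,528.66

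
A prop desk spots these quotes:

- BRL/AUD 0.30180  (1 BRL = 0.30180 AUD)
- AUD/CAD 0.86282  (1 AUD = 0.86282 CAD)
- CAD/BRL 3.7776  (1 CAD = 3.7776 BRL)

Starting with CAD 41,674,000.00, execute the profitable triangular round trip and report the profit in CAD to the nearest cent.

Profitable loop is CAD → AUD → BRL → CAD:
CAD 41,674,000.00 ÷ 0.86282 = AUD 48,299,761.25
AUD 48,299,761.25 ÷ 0.30180 = BRL 160,038,970.34
BRL 160,038,970.34 ÷ 3.7776 = CAD 42,365,250.51
Profit = CAD 42,365,250.51 − CAD 41,674,000.00

Profit: CAD 691,250.51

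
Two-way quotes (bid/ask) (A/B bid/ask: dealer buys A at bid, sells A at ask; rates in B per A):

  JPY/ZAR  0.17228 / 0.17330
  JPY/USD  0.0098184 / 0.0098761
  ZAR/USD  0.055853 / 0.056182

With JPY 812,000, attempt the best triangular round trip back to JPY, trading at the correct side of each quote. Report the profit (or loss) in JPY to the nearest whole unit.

Net profit: JPY 6,844

Best loop JPY → USD → ZAR → JPY:
JPY 812,000 × 0.0098184 (sell JPY at bid) = USD 7,972.54
USD 7,972.54 ÷ 0.056182 (buy ZAR at ask) = ZAR 141,905.61
ZAR 141,905.61 ÷ 0.17330 (buy JPY at ask) = JPY 818,844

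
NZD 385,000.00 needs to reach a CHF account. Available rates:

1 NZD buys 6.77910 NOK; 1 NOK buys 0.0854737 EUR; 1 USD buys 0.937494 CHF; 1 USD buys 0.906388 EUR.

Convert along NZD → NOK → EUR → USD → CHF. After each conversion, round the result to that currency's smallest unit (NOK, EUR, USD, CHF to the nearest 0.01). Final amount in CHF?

NZD 385,000.00 × 6.77910 = NOK 2,609,953.50
NOK 2,609,953.50 × 0.0854737 = EUR 223,082.38
EUR 223,082.38 ÷ 0.906388 = USD 246,122.39
USD 246,122.39 × 0.937494 = CHF 230,738.26

CHF 230,738.26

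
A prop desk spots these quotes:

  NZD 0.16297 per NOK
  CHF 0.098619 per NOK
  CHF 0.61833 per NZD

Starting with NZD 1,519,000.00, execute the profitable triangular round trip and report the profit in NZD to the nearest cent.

Profit: NZD 33,119.53

Profitable loop is NZD → CHF → NOK → NZD:
NZD 1,519,000.00 × 0.61833 = CHF 939,243.27
CHF 939,243.27 ÷ 0.098619 = NOK 9,523,958.57
NOK 9,523,958.57 × 0.16297 = NZD 1,552,119.53
Profit = NZD 1,552,119.53 − NZD 1,519,000.00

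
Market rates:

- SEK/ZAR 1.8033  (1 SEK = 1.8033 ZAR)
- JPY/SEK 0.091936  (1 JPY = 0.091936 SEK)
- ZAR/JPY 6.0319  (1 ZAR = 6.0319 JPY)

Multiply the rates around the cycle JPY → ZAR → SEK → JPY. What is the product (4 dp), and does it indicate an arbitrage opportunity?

Around JPY → ZAR → SEK → JPY: 1 ÷ 6.0319 ÷ 1.8033 ÷ 0.091936 = 0.999982
Product ≈ 1 (deviation 0.002%, within rounding noise).

1.0000 (no arbitrage)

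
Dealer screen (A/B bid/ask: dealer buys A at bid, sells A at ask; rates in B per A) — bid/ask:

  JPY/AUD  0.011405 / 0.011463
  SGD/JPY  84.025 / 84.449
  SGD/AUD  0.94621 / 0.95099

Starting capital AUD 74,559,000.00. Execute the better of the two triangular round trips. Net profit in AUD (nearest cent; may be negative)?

Best loop AUD → SGD → JPY → AUD:
AUD 74,559,000.00 ÷ 0.95099 (buy SGD at ask) = SGD 78,401,455.33
SGD 78,401,455.33 × 84.025 (sell SGD at bid) = JPY 6,587,682,284
JPY 6,587,682,284 × 0.011405 (sell JPY at bid) = AUD 75,132,516.45

Net profit: AUD 573,516.45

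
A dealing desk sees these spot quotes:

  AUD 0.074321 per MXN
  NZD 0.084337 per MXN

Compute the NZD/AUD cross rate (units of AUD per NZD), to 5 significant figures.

1 NZD ÷ 0.084337 = 11.8572 MXN
11.8572 MXN × 0.074321 = 0.881238 AUD

NZD/AUD = 0.88124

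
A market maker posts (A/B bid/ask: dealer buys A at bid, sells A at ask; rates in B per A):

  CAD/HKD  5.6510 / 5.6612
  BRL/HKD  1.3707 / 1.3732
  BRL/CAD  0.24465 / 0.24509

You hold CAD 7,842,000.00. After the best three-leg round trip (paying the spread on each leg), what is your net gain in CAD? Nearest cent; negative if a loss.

Net profit: CAD 53,207.90

Best loop CAD → HKD → BRL → CAD:
CAD 7,842,000.00 × 5.6510 (sell CAD at bid) = HKD 44,315,142.00
HKD 44,315,142.00 ÷ 1.3732 (buy BRL at ask) = BRL 32,271,440.43
BRL 32,271,440.43 × 0.24465 (sell BRL at bid) = CAD 7,895,207.90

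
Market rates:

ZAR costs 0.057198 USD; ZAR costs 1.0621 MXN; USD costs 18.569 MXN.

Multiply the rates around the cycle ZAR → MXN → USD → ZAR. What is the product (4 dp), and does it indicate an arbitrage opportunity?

1.0000 (no arbitrage)

Around ZAR → MXN → USD → ZAR: 1 × 1.0621 ÷ 18.569 ÷ 0.057198 = 0.999991
Product ≈ 1 (deviation 0.001%, within rounding noise).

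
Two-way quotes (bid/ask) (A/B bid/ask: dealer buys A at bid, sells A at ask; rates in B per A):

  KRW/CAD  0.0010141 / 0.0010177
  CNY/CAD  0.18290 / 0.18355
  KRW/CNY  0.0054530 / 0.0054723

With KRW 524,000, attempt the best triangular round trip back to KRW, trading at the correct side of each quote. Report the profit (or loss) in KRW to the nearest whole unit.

Net profit: KRW 5,039

Best loop KRW → CAD → CNY → KRW:
KRW 524,000 × 0.0010141 (sell KRW at bid) = CAD 531.39
CAD 531.39 ÷ 0.18355 (buy CNY at ask) = CNY 2,895.06
CNY 2,895.06 ÷ 0.0054723 (buy KRW at ask) = KRW 529,039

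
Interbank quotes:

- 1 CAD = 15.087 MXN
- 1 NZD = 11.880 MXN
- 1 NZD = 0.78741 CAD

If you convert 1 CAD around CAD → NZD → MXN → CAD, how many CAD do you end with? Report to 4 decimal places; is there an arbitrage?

1.0000 (no arbitrage)

Around CAD → NZD → MXN → CAD: 1 ÷ 0.78741 × 11.880 ÷ 15.087 = 1.000029
Product ≈ 1 (deviation 0.003%, within rounding noise).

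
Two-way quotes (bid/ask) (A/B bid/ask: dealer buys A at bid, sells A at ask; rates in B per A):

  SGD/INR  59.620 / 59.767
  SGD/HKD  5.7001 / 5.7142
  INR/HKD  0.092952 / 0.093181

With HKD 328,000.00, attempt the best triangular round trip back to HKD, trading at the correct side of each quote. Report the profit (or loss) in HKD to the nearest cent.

Best loop HKD → INR → SGD → HKD:
HKD 328,000.00 ÷ 0.093181 (buy INR at ask) = INR 3,520,030.91
INR 3,520,030.91 ÷ 59.767 (buy SGD at ask) = SGD 58,895.89
SGD 58,895.89 × 5.7001 (sell SGD at bid) = HKD 335,712.49

Net profit: HKD 7,712.49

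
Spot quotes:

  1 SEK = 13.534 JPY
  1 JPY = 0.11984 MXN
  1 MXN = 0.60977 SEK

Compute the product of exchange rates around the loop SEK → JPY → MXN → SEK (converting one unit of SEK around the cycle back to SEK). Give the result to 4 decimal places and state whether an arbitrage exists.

Around SEK → JPY → MXN → SEK: 1 × 13.534 × 0.11984 × 0.60977 = 0.988995
Product < 1; profitable direction is SEK → MXN → JPY → SEK.

0.9890 (arbitrage exists)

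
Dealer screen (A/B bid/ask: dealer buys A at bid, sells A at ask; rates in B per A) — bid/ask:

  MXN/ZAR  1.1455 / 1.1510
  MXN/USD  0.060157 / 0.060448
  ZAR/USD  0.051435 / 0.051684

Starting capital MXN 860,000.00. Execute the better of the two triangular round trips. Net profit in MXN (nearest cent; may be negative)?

Net profit: MXN 9,667.38

Best loop MXN → USD → ZAR → MXN:
MXN 860,000.00 × 0.060157 (sell MXN at bid) = USD 51,735.02
USD 51,735.02 ÷ 0.051684 (buy ZAR at ask) = ZAR 1,000,987.15
ZAR 1,000,987.15 ÷ 1.1510 (buy MXN at ask) = MXN 869,667.38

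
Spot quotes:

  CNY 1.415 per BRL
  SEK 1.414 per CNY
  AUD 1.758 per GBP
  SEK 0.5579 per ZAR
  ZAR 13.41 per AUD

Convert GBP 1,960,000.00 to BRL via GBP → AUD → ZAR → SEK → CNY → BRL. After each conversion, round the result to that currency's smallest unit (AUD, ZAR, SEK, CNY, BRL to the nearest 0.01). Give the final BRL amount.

GBP 1,960,000.00 × 1.758 = AUD 3,445,680.00
AUD 3,445,680.00 × 13.41 = ZAR 46,206,568.80
ZAR 46,206,568.80 × 0.5579 = SEK 25,778,644.73
SEK 25,778,644.73 ÷ 1.414 = CNY 18,231,007.59
CNY 18,231,007.59 ÷ 1.415 = BRL 12,884,104.30

BRL 12,884,104.30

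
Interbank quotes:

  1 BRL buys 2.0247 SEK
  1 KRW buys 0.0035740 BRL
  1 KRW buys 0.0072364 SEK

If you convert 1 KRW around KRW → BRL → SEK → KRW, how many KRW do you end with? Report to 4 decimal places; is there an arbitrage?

Around KRW → BRL → SEK → KRW: 1 × 0.0035740 × 2.0247 ÷ 0.0072364 = 0.999983
Product ≈ 1 (deviation 0.002%, within rounding noise).

1.0000 (no arbitrage)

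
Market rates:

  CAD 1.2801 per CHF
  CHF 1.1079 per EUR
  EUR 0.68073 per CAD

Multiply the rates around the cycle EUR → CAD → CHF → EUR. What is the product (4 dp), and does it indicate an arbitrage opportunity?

Around EUR → CAD → CHF → EUR: 1 ÷ 0.68073 ÷ 1.2801 ÷ 1.1079 = 1.035811
Product > 1; profitable direction is EUR → CAD → CHF → EUR.

1.0358 (arbitrage exists)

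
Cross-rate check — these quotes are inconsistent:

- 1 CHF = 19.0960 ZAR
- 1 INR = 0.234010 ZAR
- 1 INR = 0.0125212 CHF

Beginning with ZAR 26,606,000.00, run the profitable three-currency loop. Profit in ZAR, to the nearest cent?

Profitable loop is ZAR → INR → CHF → ZAR:
ZAR 26,606,000.00 ÷ 0.234010 = INR 113,695,995.90
INR 113,695,995.90 × 0.0125212 = CHF 1,423,610.30
CHF 1,423,610.30 × 19.0960 = ZAR 27,185,262.36
Profit = ZAR 27,185,262.36 − ZAR 26,606,000.00

Profit: ZAR 579,262.36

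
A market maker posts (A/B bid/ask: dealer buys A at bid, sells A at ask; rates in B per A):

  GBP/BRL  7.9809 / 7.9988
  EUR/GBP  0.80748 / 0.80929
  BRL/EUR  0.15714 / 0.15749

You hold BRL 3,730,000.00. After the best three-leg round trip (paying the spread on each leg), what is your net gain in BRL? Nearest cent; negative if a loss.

Net profit: BRL 47,280.39

Best loop BRL → EUR → GBP → BRL:
BRL 3,730,000.00 × 0.15714 (sell BRL at bid) = EUR 586,132.20
EUR 586,132.20 × 0.80748 (sell EUR at bid) = GBP 473,290.03
GBP 473,290.03 × 7.9809 (sell GBP at bid) = BRL 3,777,280.39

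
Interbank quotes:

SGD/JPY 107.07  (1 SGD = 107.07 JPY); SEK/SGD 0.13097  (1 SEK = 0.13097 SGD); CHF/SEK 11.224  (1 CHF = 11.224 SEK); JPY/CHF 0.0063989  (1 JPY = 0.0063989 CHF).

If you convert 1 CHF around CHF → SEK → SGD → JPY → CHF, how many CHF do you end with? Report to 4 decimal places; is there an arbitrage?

1.0071 (arbitrage exists)

Around CHF → SEK → SGD → JPY → CHF: 1 × 11.224 × 0.13097 × 107.07 × 0.0063989 = 1.007146
Product > 1; profitable direction is CHF → SEK → SGD → JPY → CHF.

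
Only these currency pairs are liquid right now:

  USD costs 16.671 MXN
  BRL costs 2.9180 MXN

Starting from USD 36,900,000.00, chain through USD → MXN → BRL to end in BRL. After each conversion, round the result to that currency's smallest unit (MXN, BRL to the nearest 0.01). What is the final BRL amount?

USD 36,900,000.00 × 16.671 = MXN 615,159,900.00
MXN 615,159,900.00 ÷ 2.9180 = BRL 210,815,592.87

BRL 210,815,592.87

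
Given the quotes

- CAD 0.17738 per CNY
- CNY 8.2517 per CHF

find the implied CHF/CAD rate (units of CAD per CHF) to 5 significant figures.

CHF/CAD = 1.4637

1 CHF × 8.2517 = 8.2517 CNY
8.2517 CNY × 0.17738 = 1.46369 CAD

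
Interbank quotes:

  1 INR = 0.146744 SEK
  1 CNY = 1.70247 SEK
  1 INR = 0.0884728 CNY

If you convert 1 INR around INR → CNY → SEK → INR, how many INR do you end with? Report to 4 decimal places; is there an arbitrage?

1.0264 (arbitrage exists)

Around INR → CNY → SEK → INR: 1 × 0.0884728 × 1.70247 ÷ 0.146744 = 1.026429
Product > 1; profitable direction is INR → CNY → SEK → INR.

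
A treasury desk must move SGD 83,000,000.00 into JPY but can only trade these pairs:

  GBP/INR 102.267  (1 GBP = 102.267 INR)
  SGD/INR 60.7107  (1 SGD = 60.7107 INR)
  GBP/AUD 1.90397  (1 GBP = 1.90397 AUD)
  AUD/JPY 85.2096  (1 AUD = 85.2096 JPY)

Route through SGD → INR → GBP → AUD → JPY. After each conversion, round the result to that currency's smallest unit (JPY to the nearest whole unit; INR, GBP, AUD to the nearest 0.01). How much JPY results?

SGD 83,000,000.00 × 60.7107 = INR 5,038,988,100.00
INR 5,038,988,100.00 ÷ 102.267 = GBP 49,272,865.15
GBP 49,272,865.15 × 1.90397 = AUD 93,814,057.06
AUD 93,814,057.06 × 85.2096 = JPY 7,993,858,276

JPY 7,993,858,276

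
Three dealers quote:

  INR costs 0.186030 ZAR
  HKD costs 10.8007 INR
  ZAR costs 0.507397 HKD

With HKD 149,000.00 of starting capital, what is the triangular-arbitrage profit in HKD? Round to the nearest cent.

Profit: HKD 2,903.95

Profitable loop is HKD → INR → ZAR → HKD:
HKD 149,000.00 × 10.8007 = INR 1,609,304.30
INR 1,609,304.30 × 0.186030 = ZAR 299,378.88
ZAR 299,378.88 × 0.507397 = HKD 151,903.95
Profit = HKD 151,903.95 − HKD 149,000.00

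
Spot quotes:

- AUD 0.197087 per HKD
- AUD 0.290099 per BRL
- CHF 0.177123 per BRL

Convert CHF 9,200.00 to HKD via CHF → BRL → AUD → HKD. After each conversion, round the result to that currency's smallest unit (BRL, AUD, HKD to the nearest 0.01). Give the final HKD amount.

HKD 76,454.15

CHF 9,200.00 ÷ 0.177123 = BRL 51,941.31
BRL 51,941.31 × 0.290099 = AUD 15,068.12
AUD 15,068.12 ÷ 0.197087 = HKD 76,454.15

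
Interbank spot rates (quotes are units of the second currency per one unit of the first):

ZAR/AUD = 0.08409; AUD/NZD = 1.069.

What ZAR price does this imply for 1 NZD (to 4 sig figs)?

1 NZD ÷ 1.069 = 0.935454 AUD
0.935454 AUD ÷ 0.08409 = 11.1244 ZAR

NZD/ZAR = 11.12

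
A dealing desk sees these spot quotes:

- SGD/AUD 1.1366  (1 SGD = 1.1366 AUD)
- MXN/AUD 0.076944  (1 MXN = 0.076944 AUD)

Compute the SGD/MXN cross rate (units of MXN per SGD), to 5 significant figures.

1 SGD × 1.1366 = 1.1366 AUD
1.1366 AUD ÷ 0.076944 = 14.7718 MXN

SGD/MXN = 14.772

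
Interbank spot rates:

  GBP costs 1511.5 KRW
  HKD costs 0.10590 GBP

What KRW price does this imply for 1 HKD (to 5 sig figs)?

HKD/KRW = 160.07

1 HKD × 0.10590 = 0.1059 GBP
0.1059 GBP × 1511.5 = 160.068 KRW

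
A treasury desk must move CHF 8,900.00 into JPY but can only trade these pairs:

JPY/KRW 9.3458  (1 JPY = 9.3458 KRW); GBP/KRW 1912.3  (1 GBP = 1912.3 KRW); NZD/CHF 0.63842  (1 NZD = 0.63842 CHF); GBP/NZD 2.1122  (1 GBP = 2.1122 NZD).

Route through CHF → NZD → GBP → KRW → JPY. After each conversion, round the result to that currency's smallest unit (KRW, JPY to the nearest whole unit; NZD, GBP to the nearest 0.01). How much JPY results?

CHF 8,900.00 ÷ 0.63842 = NZD 13,940.67
NZD 13,940.67 ÷ 2.1122 = GBP 6,600.07
GBP 6,600.07 × 1912.3 = KRW 12,621,314
KRW 12,621,314 ÷ 9.3458 = JPY 1,350,480

JPY 1,350,480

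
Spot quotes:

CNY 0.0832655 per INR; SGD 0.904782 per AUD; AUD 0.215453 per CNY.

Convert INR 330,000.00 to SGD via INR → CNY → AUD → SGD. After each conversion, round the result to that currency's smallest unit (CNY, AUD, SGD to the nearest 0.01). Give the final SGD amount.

INR 330,000.00 × 0.0832655 = CNY 27,477.62
CNY 27,477.62 × 0.215453 = AUD 5,920.14
AUD 5,920.14 × 0.904782 = SGD 5,356.44

SGD 5,356.44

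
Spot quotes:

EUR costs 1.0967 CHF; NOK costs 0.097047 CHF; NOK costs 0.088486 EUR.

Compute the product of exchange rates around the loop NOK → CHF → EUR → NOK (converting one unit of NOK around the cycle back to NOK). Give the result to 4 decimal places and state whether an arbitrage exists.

Around NOK → CHF → EUR → NOK: 1 × 0.097047 ÷ 1.0967 ÷ 0.088486 = 1.000045
Product ≈ 1 (deviation 0.005%, within rounding noise).

1.0000 (no arbitrage)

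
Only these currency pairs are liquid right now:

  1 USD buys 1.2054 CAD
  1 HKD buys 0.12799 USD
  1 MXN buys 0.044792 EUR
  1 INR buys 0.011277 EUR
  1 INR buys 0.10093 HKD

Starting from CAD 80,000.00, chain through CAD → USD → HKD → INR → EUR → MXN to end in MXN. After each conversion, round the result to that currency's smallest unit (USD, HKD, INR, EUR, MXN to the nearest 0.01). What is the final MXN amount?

CAD 80,000.00 ÷ 1.2054 = USD 66,368.01
USD 66,368.01 ÷ 0.12799 = HKD 518,540.59
HKD 518,540.59 ÷ 0.10093 = INR 5,137,625.98
INR 5,137,625.98 × 0.011277 = EUR 57,937.01
EUR 57,937.01 ÷ 0.044792 = MXN 1,293,467.81

MXN 1,293,467.81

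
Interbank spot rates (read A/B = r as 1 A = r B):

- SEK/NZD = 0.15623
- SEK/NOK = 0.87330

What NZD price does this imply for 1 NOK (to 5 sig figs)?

NOK/NZD = 0.17890

1 NOK ÷ 0.87330 = 1.14508 SEK
1.14508 SEK × 0.15623 = 0.178896 NZD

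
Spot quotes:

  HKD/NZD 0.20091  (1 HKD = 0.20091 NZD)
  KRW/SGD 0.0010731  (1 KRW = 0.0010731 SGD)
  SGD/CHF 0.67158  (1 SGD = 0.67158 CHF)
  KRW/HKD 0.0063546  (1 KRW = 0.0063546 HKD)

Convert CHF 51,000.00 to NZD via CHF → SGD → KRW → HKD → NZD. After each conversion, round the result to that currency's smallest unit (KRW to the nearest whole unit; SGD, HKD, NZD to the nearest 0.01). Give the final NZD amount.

NZD 90,348.72

CHF 51,000.00 ÷ 0.67158 = SGD 75,940.32
SGD 75,940.32 ÷ 0.0010731 = KRW 70,767,235
KRW 70,767,235 × 0.0063546 = HKD 449,697.47
HKD 449,697.47 × 0.20091 = NZD 90,348.72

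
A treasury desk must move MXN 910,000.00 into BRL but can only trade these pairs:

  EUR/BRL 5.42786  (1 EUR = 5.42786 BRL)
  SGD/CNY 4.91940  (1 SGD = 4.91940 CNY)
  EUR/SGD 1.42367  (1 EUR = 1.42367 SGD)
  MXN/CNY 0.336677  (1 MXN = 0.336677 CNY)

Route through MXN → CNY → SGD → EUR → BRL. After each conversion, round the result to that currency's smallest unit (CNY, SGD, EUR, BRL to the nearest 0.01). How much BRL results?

BRL 237,444.45

MXN 910,000.00 × 0.336677 = CNY 306,376.07
CNY 306,376.07 ÷ 4.91940 = SGD 62,279.15
SGD 62,279.15 ÷ 1.42367 = EUR 43,745.50
EUR 43,745.50 × 5.42786 = BRL 237,444.45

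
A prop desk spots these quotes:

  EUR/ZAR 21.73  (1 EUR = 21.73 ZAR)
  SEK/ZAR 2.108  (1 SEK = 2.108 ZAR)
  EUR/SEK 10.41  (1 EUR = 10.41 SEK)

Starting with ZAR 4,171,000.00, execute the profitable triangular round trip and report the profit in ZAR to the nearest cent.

Profitable loop is ZAR → EUR → SEK → ZAR:
ZAR 4,171,000.00 ÷ 21.73 = EUR 191,946.62
EUR 191,946.62 × 10.41 = SEK 1,998,164.29
SEK 1,998,164.29 × 2.108 = ZAR 4,212,130.32
Profit = ZAR 4,212,130.32 − ZAR 4,171,000.00

Profit: ZAR 41,130.32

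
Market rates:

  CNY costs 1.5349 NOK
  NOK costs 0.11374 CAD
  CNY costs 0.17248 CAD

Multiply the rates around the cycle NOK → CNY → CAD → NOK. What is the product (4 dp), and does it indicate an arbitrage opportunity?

Around NOK → CNY → CAD → NOK: 1 ÷ 1.5349 × 0.17248 ÷ 0.11374 = 0.987974
Product < 1; profitable direction is NOK → CAD → CNY → NOK.

0.9880 (arbitrage exists)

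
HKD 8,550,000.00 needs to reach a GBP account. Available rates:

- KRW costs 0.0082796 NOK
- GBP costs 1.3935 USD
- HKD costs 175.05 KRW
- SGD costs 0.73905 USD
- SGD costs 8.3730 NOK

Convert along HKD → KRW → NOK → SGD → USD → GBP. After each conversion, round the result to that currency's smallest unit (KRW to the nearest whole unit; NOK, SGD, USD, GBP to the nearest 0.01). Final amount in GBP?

GBP 784,916.29

HKD 8,550,000.00 × 175.05 = KRW 1,496,677,500
KRW 1,496,677,500 × 0.0082796 = NOK 12,391,891.03
NOK 12,391,891.03 ÷ 8.3730 = SGD 1,479,982.21
SGD 1,479,982.21 × 0.73905 = USD 1,093,780.85
USD 1,093,780.85 ÷ 1.3935 = GBP 784,916.29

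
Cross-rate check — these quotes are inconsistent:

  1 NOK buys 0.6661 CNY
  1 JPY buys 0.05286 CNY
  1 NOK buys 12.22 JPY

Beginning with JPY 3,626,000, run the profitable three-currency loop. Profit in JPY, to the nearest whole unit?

Profit: JPY 113,115

Profitable loop is JPY → NOK → CNY → JPY:
JPY 3,626,000 ÷ 12.22 = NOK 296,726.68
NOK 296,726.68 × 0.6661 = CNY 197,649.64
CNY 197,649.64 ÷ 0.05286 = JPY 3,739,115
Profit = JPY 3,739,115 − JPY 3,626,000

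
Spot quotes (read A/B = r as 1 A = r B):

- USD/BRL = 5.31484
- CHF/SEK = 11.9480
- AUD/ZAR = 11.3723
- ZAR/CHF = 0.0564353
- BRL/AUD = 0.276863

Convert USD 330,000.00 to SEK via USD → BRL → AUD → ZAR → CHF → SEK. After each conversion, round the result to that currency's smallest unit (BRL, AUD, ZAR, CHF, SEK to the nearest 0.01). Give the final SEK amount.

SEK 3,723,603.40

USD 330,000.00 × 5.31484 = BRL 1,753,897.20
BRL 1,753,897.20 × 0.276863 = AUD 485,589.24
AUD 485,589.24 × 11.3723 = ZAR 5,522,266.51
ZAR 5,522,266.51 × 0.0564353 = CHF 311,650.77
CHF 311,650.77 × 11.9480 = SEK 3,723,603.40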